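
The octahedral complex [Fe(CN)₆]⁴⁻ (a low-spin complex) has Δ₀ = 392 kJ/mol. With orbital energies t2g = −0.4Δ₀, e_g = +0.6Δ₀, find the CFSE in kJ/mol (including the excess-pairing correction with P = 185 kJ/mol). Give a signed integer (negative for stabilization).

Each CN⁻ contributes -1; 6 × (-1) = -6. With overall charge -4, Fe is in the +2 oxidation state.
Fe²⁺: group 8, so d-count = 8 − 2 = 6.
Electron filling gives t2g^6 e_g^0.
The orbital stabilization is -2.4Δ₀ = -2.4 × 392 = -941 kJ/mol.
High-spin d⁶ would be t2g^4 e_g^2 with 1 pair; low-spin has 3, so 2 excess pairs cost +2P = +370 kJ/mol.
Overall CFSE = -941 + 370 = -571 kJ/mol.

-571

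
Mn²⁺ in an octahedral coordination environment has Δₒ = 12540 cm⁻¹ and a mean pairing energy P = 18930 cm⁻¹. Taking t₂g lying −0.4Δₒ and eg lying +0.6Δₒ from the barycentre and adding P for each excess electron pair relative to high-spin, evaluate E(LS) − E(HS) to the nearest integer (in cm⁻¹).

Mn sits in group 7; removing 2 electrons leaves Mn²⁺ with 7 − 2 = 5 d electrons.
High-spin d⁵ fills as t₂g³ eg² with CFSE 3(−0.4) + 2(+0.6) = 0.0Δₒ = 0 cm⁻¹.
Low-spin: t₂g⁵ eg⁰, orbital CFSE = -2.0Δₒ = -25080 cm⁻¹; plus 2 excess pairs × P = +37860 cm⁻¹; total 12780 cm⁻¹.
Thus E(LS) − E(HS) = 12780 cm⁻¹.

12780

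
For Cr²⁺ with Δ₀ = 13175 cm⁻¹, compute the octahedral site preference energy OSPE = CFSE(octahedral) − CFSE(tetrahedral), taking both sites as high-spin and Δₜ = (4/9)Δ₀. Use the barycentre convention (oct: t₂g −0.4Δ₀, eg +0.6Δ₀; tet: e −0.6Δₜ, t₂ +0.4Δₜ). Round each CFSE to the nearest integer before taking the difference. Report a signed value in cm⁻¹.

Cr²⁺: group 6, so d-count = 6 − 2 = 4.
In an octahedral site d⁴ (HS) is t2g^3 e_g^1, giving CFSE(oct) = -0.6Δ₀ = -7905 cm⁻¹.
In a tetrahedral site the filling is e^2 t2^2: CFSE(tet) = -0.4Δₜ = -0.4 × (4/9)(13175) = -2342 cm⁻¹.
OSPE = -7905 − (-2342) = -5563 cm⁻¹.

-5563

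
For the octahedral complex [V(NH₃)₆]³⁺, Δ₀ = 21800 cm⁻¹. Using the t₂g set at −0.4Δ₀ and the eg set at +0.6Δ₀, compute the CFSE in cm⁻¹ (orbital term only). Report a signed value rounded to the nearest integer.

NH₃ is neutral, so the +3 overall charge sits on V: oxidation state +3.
V is in group 5, so V³⁺ is d² (5 − 3 = 2).
Electron filling gives t₂g² eg⁰.
CFSE(orbital) = 2×(-0.4Δ₀) + 0×(0.6Δ₀) = -0.8Δ₀; with Δ₀ = 21800 cm⁻¹ that is -17440 cm⁻¹.

-17440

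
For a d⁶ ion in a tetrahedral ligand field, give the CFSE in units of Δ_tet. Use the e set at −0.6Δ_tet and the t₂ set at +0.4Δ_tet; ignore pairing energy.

With tetrahedral geometry the complex is necessarily high-spin.
Configuration: e³ t₂³.
CFSE = 3(-0.6Δ_tet) + 3(0.4Δ_tet) = -1.8Δ_tet + 1.2Δ_tet = -0.6Δ_tet.

-0.6 Δ_tet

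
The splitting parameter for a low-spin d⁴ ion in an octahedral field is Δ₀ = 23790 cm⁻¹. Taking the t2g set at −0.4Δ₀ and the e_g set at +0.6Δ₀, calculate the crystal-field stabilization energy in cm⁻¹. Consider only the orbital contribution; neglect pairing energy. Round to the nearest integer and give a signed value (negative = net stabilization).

-38064

Configuration: t2g^4 e_g^0.
Orbital CFSE = 4(-0.4) + 0(0.6) = -1.6Δ₀ = -1.6 × 23790 = -38064 cm⁻¹.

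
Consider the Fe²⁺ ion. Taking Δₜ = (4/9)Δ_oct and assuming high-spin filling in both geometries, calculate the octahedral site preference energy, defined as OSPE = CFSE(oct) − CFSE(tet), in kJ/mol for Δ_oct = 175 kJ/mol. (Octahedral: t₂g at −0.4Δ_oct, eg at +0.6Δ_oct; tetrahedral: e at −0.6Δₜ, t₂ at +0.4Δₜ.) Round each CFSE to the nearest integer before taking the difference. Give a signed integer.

Group 8 minus oxidation state +2 gives a d⁶ configuration for Fe²⁺.
Octahedral high-spin t2g^4 e_g^2: CFSE = -0.4 × 175 = -70 kJ/mol.
Tetrahedral: e^3 t2^3, CFSE = 3(−0.6) + 3(+0.4) = -0.6Δₜ = -0.6 × (4/9) × 175 = -47 kJ/mol.
OSPE = -70 − (-47) = -23 kJ/mol.

-23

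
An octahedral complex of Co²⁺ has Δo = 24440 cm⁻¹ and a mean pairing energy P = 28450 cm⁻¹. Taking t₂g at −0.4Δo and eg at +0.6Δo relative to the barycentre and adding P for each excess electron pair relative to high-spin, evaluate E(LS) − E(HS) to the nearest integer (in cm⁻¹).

Co is in group 9, so Co²⁺ is d⁷ (9 − 2 = 7).
In the high-spin limit (t₂g⁵ eg²) the orbital term is -0.8Δo = -19552 cm⁻¹, with no excess pairing.
For low-spin the configuration is t₂g⁶ eg¹: orbital energy -1.8 × 24440 = -43992 cm⁻¹, and 1 additional pair relative to high-spin adds 28450 cm⁻¹, giving -15542 cm⁻¹.
The difference is -15542 − (-19552) = 4010 cm⁻¹, so high-spin lies lower.

4010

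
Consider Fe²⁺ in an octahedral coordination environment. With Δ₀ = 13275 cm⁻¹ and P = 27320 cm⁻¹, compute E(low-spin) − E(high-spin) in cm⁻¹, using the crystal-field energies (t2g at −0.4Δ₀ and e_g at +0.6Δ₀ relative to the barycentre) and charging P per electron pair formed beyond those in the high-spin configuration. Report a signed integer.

28090

Fe sits in group 8; removing 2 electrons leaves Fe²⁺ with 8 − 2 = 6 d electrons.
In the high-spin limit (t2g^4 e_g^2) the orbital term is -0.4Δ₀ = -5310 cm⁻¹, with no excess pairing.
Low-spin: t2g^6 e_g^0, orbital CFSE = -2.4Δ₀ = -31860 cm⁻¹; plus 2 excess pairs × P = +54640 cm⁻¹; total 22780 cm⁻¹.
The difference is 22780 − (-5310) = 28090 cm⁻¹, so high-spin lies lower.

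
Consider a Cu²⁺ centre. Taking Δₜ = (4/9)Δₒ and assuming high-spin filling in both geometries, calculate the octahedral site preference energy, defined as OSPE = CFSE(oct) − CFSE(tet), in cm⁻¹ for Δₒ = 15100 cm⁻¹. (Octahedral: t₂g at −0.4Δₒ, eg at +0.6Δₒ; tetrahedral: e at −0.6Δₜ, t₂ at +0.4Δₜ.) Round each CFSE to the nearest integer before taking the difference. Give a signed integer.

-6376

Cu is in group 11, so Cu²⁺ is d⁹ (11 − 2 = 9).
In an octahedral site d⁹ (HS) is t₂g⁶ eg³, giving CFSE(oct) = -0.6Δₒ = -9060 cm⁻¹.
Tetrahedral e⁴ t₂⁵ gives -0.4Δₜ = -0.4 × (4/9) × 15100 = -2684 cm⁻¹.
Subtracting, OSPE = -9060 − (-2684) = -6376 cm⁻¹.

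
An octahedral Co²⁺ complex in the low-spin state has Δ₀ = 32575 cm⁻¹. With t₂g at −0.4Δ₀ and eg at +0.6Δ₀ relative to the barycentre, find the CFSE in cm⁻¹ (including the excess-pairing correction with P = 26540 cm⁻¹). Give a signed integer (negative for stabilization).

-32095

Co²⁺: group 9, so d-count = 9 − 2 = 7.
The d⁷ electrons fill as t₂g⁶ eg¹.
The orbital stabilization is -1.8Δ₀ = -1.8 × 32575 = -58635 cm⁻¹.
Pairing penalty: 3 pairs vs 2 in the high-spin reference → 1 extra × P = 26540 cm⁻¹.
Net CFSE = -58635 + 26540 = -32095 cm⁻¹.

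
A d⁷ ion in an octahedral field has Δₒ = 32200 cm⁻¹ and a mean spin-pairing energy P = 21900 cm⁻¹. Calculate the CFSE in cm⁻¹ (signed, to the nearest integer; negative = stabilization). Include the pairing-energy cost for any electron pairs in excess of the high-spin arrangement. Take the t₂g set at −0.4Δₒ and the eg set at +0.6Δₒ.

Here Δₒ > P (32200 > 21900), so the low-spin state is favoured.
That gives t₂g⁶ eg¹.
Orbital CFSE = -1.8Δₒ = -1.8 × 32200 = -57960 cm⁻¹.
Excess pairs vs high-spin: 3 − 2 = 1; pairing cost = +21900 cm⁻¹.
Net CFSE = -57960 + 21900 = -36060 cm⁻¹.

-36060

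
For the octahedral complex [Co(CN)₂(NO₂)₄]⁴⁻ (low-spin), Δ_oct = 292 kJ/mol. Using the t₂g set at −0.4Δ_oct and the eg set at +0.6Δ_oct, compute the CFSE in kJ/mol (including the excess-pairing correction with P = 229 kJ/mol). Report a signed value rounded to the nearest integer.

-297

Ligand charges: 2×(-1) from CN⁻ and 4×(-1) from NO₂⁻ sum to -6; with overall charge -4, Co is +2.
Co²⁺: group 9, so d-count = 9 − 2 = 7.
Electron filling gives t₂g⁶ eg¹.
CFSE(orbital) = 6×(-0.4Δ_oct) + 1×(0.6Δ_oct) = -1.8Δ_oct; with Δ_oct = 292 kJ/mol that is -526 kJ/mol.
High-spin d⁷ would be t₂g⁵ eg² with 2 pairs; low-spin has 3, so 1 excess pair costs +1P = +229 kJ/mol.
Overall CFSE = -526 + 229 = -297 kJ/mol.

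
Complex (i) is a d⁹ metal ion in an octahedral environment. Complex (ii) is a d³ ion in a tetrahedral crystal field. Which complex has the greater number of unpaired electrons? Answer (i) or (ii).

(i): t₂g⁶ eg³ → 1 unpaired.
(ii): Tetrahedral fields are weak (Δₜ ≈ 4/9 Δₒ), so electrons fill high-spin; e² t₂¹ → 3 unpaired.
So (ii) has more unpaired electrons.

(ii)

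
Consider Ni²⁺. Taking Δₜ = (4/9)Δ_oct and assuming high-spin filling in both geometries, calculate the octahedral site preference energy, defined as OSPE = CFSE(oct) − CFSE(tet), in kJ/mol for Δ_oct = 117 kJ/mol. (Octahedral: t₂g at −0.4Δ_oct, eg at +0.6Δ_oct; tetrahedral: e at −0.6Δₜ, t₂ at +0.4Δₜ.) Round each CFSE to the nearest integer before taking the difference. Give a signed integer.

Group 10 minus oxidation state +2 gives a d⁸ configuration for Ni²⁺.
Octahedral (high-spin): t2g^6 e_g^2, CFSE = 6(−0.4) + 2(+0.6) = -1.2Δ_oct = -1.2 × 117 = -140 kJ/mol.
Tetrahedral e^4 t2^4 gives -0.8Δₜ = -0.8 × (4/9) × 117 = -42 kJ/mol.
Subtracting, OSPE = -140 − (-42) = -98 kJ/mol.

-98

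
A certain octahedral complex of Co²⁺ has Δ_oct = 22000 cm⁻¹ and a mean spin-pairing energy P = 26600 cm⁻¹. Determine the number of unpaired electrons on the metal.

3

Co sits in group 9; removing 2 electrons leaves Co²⁺ with 9 − 2 = 7 d electrons.
Δ_oct < P, so pairing is avoided: the ground state is high-spin.
That gives t₂g⁵ eg².
Unpaired electrons: 3.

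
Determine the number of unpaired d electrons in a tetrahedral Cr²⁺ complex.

Cr²⁺: group 6, so d-count = 6 − 2 = 4.
With tetrahedral geometry the complex is necessarily high-spin.
Configuration: e² t₂², giving 4 unpaired electrons.

4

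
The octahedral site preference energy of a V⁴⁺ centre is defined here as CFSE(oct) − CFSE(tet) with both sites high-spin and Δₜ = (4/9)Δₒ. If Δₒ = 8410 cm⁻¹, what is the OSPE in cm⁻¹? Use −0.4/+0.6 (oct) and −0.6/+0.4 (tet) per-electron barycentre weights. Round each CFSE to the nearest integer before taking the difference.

-1121

V⁴⁺: group 5, so d-count = 5 − 4 = 1.
In an octahedral site d¹ (HS) is t2g^1 e_g^0, giving CFSE(oct) = -0.4Δₒ = -3364 cm⁻¹.
Tetrahedral e^1 t2^0 gives -0.6Δₜ = -0.6 × (4/9) × 8410 = -2243 cm⁻¹.
Subtracting, OSPE = -3364 − (-2243) = -1121 cm⁻¹.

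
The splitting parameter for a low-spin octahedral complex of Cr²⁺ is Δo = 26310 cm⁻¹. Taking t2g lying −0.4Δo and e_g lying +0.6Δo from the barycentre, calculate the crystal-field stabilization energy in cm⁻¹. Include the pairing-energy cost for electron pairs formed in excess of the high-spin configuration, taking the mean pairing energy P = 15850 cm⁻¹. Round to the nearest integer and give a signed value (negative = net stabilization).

Cr is in group 6, so Cr²⁺ is d⁴ (6 − 2 = 4).
Configuration: t2g^4 e_g^0.
The orbital stabilization is -1.6Δo = -1.6 × 26310 = -42096 cm⁻¹.
Relative to high-spin t2g^3 e_g^1 (0 paired), the low-spin configuration has 1 additional pair, contributing +1 × 15850 = +15850 cm⁻¹.
Net CFSE = -42096 + 15850 = -26246 cm⁻¹.

-26246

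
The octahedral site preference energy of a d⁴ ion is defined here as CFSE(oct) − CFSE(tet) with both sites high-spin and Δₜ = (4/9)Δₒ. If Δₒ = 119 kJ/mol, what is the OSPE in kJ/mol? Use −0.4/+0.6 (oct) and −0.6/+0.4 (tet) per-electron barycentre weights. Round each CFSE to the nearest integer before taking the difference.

Octahedral (high-spin): t2g^3 e_g^1, CFSE = 3(−0.4) + 1(+0.6) = -0.6Δₒ = -0.6 × 119 = -71 kJ/mol.
Tetrahedral e^2 t2^2 gives -0.4Δₜ = -0.4 × (4/9) × 119 = -21 kJ/mol.
OSPE = CFSE(oct) − CFSE(tet) = -71 − (-21) = -50 kJ/mol.

-50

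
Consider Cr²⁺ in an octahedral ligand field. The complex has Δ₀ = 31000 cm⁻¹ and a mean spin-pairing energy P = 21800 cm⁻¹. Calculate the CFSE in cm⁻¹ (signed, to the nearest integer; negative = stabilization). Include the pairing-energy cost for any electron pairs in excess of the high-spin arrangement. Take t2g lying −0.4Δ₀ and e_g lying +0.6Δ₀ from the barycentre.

-27800

Cr²⁺: group 6, so d-count = 6 − 2 = 4.
Here Δ₀ > P (31000 > 21800), so the low-spin state is favoured.
That gives t2g^4 e_g^0.
Orbital CFSE = -1.6Δ₀ = -1.6 × 31000 = -49600 cm⁻¹.
Excess pairs vs high-spin: 1 − 0 = 1; pairing cost = +21800 cm⁻¹.
Net CFSE = -49600 + 21800 = -27800 cm⁻¹.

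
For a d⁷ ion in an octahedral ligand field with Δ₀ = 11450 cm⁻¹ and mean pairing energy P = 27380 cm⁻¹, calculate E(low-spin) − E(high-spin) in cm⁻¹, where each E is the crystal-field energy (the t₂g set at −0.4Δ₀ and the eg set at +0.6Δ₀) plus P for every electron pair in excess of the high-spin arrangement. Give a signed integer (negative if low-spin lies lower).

In the high-spin limit (t₂g⁵ eg²) the orbital term is -0.8Δ₀ = -9160 cm⁻¹, with no excess pairing.
For low-spin the configuration is t₂g⁶ eg¹: orbital energy -1.8 × 11450 = -20610 cm⁻¹, and 1 additional pair relative to high-spin adds 27380 cm⁻¹, giving 6770 cm⁻¹.
E(LS) − E(HS) = 6770 − (-9160) = 15930 cm⁻¹.

15930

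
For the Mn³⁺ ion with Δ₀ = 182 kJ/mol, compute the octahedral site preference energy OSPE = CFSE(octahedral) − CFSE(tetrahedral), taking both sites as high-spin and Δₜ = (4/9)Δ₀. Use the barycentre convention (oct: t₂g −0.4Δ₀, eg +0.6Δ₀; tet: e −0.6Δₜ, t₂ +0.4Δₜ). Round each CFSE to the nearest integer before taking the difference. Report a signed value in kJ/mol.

-77

Group 7 minus oxidation state +3 gives a d⁴ configuration for Mn³⁺.
Octahedral (high-spin): t₂g³ eg¹, CFSE = 3(−0.4) + 1(+0.6) = -0.6Δ₀ = -0.6 × 182 = -109 kJ/mol.
Tetrahedral e² t₂² gives -0.4Δₜ = -0.4 × (4/9) × 182 = -32 kJ/mol.
OSPE = -109 − (-32) = -77 kJ/mol.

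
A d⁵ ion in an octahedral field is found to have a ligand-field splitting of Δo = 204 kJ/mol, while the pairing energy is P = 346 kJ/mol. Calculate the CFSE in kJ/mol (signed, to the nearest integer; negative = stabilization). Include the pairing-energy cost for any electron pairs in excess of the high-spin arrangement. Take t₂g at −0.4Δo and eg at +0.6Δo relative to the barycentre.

Here Δo < P (204 < 346), so the high-spin state is favoured.
Configuration: t₂g³ eg².
Orbital CFSE = 0.0Δo = 0.0 × 204 = 0 kJ/mol.
High-spin has no excess pairs, so no pairing correction applies.

0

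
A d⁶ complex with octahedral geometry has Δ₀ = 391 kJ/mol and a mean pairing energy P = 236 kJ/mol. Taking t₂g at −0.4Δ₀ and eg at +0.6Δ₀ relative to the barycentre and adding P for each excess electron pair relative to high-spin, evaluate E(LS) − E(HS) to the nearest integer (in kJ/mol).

High-spin: t₂g⁴ eg², CFSE = -0.4Δ₀ = -156 kJ/mol.
For low-spin the configuration is t₂g⁶ eg⁰: orbital energy -2.4 × 391 = -938 kJ/mol, and 2 additional pairs relative to high-spin add 472 kJ/mol, giving -466 kJ/mol.
The difference is -466 − (-156) = -310 kJ/mol, so low-spin lies lower.

-310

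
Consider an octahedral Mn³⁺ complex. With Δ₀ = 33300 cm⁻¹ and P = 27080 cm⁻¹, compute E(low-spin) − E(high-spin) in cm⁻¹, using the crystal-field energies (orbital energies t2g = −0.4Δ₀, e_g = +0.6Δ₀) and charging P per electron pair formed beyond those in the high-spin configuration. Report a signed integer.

Mn is in group 7, so Mn³⁺ is d⁴ (7 − 3 = 4).
In the high-spin limit (t2g^3 e_g^1) the orbital term is -0.6Δ₀ = -19980 cm⁻¹, with no excess pairing.
For low-spin the configuration is t2g^4 e_g^0: orbital energy -1.6 × 33300 = -53280 cm⁻¹, and 1 additional pair relative to high-spin adds 27080 cm⁻¹, giving -26200 cm⁻¹.
The difference is -26200 − (-19980) = -6220 cm⁻¹, so low-spin lies lower.

-6220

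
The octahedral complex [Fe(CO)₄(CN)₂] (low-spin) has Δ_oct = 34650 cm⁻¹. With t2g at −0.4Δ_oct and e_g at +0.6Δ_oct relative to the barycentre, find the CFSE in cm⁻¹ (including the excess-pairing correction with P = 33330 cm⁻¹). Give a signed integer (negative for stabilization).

-16500

Ligand charges: 4×(+0) from CO and 2×(-1) from CN⁻ sum to -2; with overall charge +0, Fe is +2.
Fe²⁺: group 8, so d-count = 8 − 2 = 6.
The d⁶ electrons fill as t2g^6 e_g^0.
Orbital CFSE = 6(-0.4) + 0(0.6) = -2.4Δ_oct = -2.4 × 34650 = -83160 cm⁻¹.
High-spin d⁶ would be t2g^4 e_g^2 with 1 pair; low-spin has 3, so 2 excess pairs cost +2P = +66660 cm⁻¹.
Net CFSE = -83160 + 66660 = -16500 cm⁻¹.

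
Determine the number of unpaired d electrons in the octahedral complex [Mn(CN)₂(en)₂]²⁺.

Ligand charges: 2×(-1) from CN⁻ and 2×(+0) from en sum to -2; with overall charge +2, Mn is +4.
Group 7 minus oxidation state +4 gives a d³ configuration for Mn⁴⁺.
Configuration: t₂g³ eg⁰, giving 3 unpaired electrons.

3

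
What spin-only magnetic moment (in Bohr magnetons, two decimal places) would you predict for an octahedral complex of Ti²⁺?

Ti is in group 4, so Ti²⁺ is d² (4 − 2 = 2).
For octahedral d² the high- and low-spin configurations coincide.
Configuration: t2g^2 e_g^0 → 2 unpaired electrons.
μ(spin-only) = √[2(2+2)] = √8 ≈ 2.83 Bohr magnetons.

2.83 Bohr magnetons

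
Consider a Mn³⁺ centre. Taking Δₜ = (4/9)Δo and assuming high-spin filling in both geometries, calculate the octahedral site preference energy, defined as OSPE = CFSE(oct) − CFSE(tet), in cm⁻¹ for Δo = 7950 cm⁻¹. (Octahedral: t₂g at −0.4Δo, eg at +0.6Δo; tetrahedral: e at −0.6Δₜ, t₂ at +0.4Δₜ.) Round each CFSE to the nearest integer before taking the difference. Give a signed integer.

Mn sits in group 7; removing 3 electrons leaves Mn³⁺ with 7 − 3 = 4 d electrons.
Octahedral high-spin t₂g³ eg¹: CFSE = -0.6 × 7950 = -4770 cm⁻¹.
Tetrahedral e² t₂² gives -0.4Δₜ = -0.4 × (4/9) × 7950 = -1413 cm⁻¹.
OSPE = -4770 − (-1413) = -3357 cm⁻¹.

-3357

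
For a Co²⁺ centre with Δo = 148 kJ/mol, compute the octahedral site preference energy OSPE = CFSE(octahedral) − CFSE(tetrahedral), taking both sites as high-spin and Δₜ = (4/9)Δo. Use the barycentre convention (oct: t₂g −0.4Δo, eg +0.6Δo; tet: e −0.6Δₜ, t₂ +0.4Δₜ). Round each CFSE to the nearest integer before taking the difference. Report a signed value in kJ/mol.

-39

Co sits in group 9; removing 2 electrons leaves Co²⁺ with 9 − 2 = 7 d electrons.
In an octahedral site d⁷ (HS) is t₂g⁵ eg², giving CFSE(oct) = -0.8Δo = -118 kJ/mol.
Tetrahedral e⁴ t₂³ gives -1.2Δₜ = -1.2 × (4/9) × 148 = -79 kJ/mol.
OSPE = -118 − (-79) = -39 kJ/mol.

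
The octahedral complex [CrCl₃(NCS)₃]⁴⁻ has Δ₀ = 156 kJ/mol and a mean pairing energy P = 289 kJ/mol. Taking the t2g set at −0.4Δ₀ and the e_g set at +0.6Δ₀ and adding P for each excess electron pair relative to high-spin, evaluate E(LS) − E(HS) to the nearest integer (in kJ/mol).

133

Ligand charges: 3×(-1) from Cl⁻ and 3×(-1) from NCS⁻ sum to -6; with overall charge -4, Cr is +2.
Cr sits in group 6; removing 2 electrons leaves Cr²⁺ with 6 − 2 = 4 d electrons.
In the high-spin limit (t2g^3 e_g^1) the orbital term is -0.6Δ₀ = -94 kJ/mol, with no excess pairing.
Low-spin t2g^4 e_g^0 gives -1.6Δ₀ = -250 kJ/mol, but forming 1 extra pair costs 1P = 289 kJ/mol, so E(LS) = -250 + 289 = 39 kJ/mol.
The difference is 39 − (-94) = 133 kJ/mol, so high-spin lies lower.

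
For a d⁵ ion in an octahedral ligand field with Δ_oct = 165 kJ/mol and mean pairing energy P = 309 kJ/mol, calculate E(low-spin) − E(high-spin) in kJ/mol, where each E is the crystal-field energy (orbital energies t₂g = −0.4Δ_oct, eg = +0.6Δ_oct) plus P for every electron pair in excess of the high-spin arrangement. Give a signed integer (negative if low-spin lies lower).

In the high-spin limit (t₂g³ eg²) the orbital term is 0.0Δ_oct = 0 kJ/mol, with no excess pairing.
Low-spin: t₂g⁵ eg⁰, orbital CFSE = -2.0Δ_oct = -330 kJ/mol; plus 2 excess pairs × P = +618 kJ/mol; total 288 kJ/mol.
E(LS) − E(HS) = 288 − (0) = 288 kJ/mol.

288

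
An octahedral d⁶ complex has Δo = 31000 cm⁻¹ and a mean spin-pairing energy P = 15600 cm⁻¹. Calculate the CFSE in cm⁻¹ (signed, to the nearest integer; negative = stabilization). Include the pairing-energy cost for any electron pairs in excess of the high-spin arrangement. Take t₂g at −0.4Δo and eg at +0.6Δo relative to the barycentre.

-43200

Here Δo > P (31000 > 15600), so the low-spin state is favoured.
Configuration: t₂g⁶ eg⁰.
Orbital CFSE = -2.4Δo = -2.4 × 31000 = -74400 cm⁻¹.
Excess pairs vs high-spin: 3 − 1 = 2; pairing cost = +31200 cm⁻¹.
Net CFSE = -74400 + 31200 = -43200 cm⁻¹.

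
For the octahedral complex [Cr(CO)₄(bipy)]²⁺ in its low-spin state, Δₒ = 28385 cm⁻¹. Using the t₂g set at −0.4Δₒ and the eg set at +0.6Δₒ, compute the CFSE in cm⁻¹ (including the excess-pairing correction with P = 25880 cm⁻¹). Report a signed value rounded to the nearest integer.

Ligand charges: 4×(+0) from CO and 1×(+0) from bipy sum to +0; with overall charge +2, Cr is +2.
Cr²⁺: group 6, so d-count = 6 − 2 = 4.
The d⁴ electrons fill as t₂g⁴ eg⁰.
CFSE(orbital) = 4×(-0.4Δₒ) + 0×(0.6Δₒ) = -1.6Δₒ; with Δₒ = 28385 cm⁻¹ that is -45416 cm⁻¹.
High-spin d⁴ would be t₂g³ eg¹ with 0 pairs; low-spin has 1, so 1 excess pair costs +1P = +25880 cm⁻¹.
Overall CFSE = -45416 + 25880 = -19536 cm⁻¹.

-19536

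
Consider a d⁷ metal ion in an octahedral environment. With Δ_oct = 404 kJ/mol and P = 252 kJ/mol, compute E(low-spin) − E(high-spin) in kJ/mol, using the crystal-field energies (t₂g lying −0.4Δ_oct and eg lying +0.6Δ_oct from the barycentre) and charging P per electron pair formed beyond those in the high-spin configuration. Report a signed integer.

In the high-spin limit (t₂g⁵ eg²) the orbital term is -0.8Δ_oct = -323 kJ/mol, with no excess pairing.
For low-spin the configuration is t₂g⁶ eg¹: orbital energy -1.8 × 404 = -727 kJ/mol, and 1 additional pair relative to high-spin adds 252 kJ/mol, giving -475 kJ/mol.
E(LS) − E(HS) = -475 − (-323) = -152 kJ/mol.

-152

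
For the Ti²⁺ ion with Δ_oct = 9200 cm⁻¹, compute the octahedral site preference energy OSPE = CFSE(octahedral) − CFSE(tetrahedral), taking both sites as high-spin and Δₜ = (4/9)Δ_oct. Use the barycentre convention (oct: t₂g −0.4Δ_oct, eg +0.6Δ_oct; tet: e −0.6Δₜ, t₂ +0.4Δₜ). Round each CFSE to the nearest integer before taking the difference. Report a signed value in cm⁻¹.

-2453

Ti is in group 4, so Ti²⁺ is d² (4 − 2 = 2).
In an octahedral site d² (HS) is t₂g² eg⁰, giving CFSE(oct) = -0.8Δ_oct = -7360 cm⁻¹.
Tetrahedral e² t₂⁰ gives -1.2Δₜ = -1.2 × (4/9) × 9200 = -4907 cm⁻¹.
OSPE = CFSE(oct) − CFSE(tet) = -7360 − (-4907) = -2453 cm⁻¹.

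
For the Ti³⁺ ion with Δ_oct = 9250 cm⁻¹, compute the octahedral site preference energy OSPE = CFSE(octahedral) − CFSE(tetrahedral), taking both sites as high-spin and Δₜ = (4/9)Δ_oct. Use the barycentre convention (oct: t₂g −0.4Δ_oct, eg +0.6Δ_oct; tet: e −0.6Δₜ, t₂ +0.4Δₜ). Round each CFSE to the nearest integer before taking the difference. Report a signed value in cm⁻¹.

Ti sits in group 4; removing 3 electrons leaves Ti³⁺ with 4 − 3 = 1 d electrons.
Octahedral (high-spin): t₂g¹ eg⁰, CFSE = 1(−0.4) + 0(+0.6) = -0.4Δ_oct = -0.4 × 9250 = -3700 cm⁻¹.
Tetrahedral: e¹ t₂⁰, CFSE = 1(−0.6) + 0(+0.4) = -0.6Δₜ = -0.6 × (4/9) × 9250 = -2467 cm⁻¹.
OSPE = -3700 − (-2467) = -1233 cm⁻¹.

-1233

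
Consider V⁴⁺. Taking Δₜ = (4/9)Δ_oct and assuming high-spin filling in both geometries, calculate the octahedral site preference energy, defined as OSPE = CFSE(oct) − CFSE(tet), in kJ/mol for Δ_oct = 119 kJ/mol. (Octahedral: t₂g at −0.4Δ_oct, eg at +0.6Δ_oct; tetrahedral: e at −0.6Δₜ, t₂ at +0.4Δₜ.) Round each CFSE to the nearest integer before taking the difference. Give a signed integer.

-16

V sits in group 5; removing 4 electrons leaves V⁴⁺ with 5 − 4 = 1 d electrons.
In an octahedral site d¹ (HS) is t₂g¹ eg⁰, giving CFSE(oct) = -0.4Δ_oct = -48 kJ/mol.
In a tetrahedral site the filling is e¹ t₂⁰: CFSE(tet) = -0.6Δₜ = -0.6 × (4/9)(119) = -32 kJ/mol.
Subtracting, OSPE = -48 − (-32) = -16 kJ/mol.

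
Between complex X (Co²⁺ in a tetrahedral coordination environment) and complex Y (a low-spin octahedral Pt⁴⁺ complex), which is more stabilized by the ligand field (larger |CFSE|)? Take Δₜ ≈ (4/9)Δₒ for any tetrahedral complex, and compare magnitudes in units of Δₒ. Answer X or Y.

X: Co²⁺: group 9, so d-count = 9 − 2 = 7; Tetrahedral splitting is small, so the complex is high-spin; e^4 t2^3, CFSE = -1.2Δₜ ≈ -0.53Δₒ.
Y: Pt is in group 10, so Pt⁴⁺ is d⁶ (10 − 4 = 6); t₂g⁶ eg⁰, CFSE = -2.4Δₒ.
So Y has the larger |CFSE|.

Y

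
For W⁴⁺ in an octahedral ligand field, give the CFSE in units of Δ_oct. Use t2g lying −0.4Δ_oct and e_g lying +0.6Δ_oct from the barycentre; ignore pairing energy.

-0.8 Δ_oct

W⁴⁺: group 6, so d-count = 6 − 4 = 2.
Configuration: t2g^2 e_g^0.
CFSE = 2(-0.4Δ_oct) + 0(0.6Δ_oct) = -0.8Δ_oct + 0.0Δ_oct = -0.8Δ_oct.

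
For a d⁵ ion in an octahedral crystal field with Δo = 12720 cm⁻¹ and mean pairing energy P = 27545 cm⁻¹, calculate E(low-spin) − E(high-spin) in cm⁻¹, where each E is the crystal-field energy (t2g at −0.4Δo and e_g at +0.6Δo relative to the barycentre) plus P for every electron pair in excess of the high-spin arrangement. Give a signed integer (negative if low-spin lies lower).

High-spin: t2g^3 e_g^2, CFSE = 0.0Δo = 0 cm⁻¹.
Low-spin: t2g^5 e_g^0, orbital CFSE = -2.0Δo = -25440 cm⁻¹; plus 2 excess pairs × P = +55090 cm⁻¹; total 29650 cm⁻¹.
E(LS) − E(HS) = 29650 − (0) = 29650 cm⁻¹.

29650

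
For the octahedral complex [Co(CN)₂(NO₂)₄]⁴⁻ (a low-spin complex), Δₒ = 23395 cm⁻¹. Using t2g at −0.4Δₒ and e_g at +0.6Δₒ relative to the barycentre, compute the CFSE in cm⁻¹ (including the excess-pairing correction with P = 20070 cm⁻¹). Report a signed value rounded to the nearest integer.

Ligand charges: 2×(-1) from CN⁻ and 4×(-1) from NO₂⁻ sum to -6; with overall charge -4, Co is +2.
Co sits in group 9; removing 2 electrons leaves Co²⁺ with 9 − 2 = 7 d electrons.
Electron filling gives t2g^6 e_g^1.
The orbital stabilization is -1.8Δₒ = -1.8 × 23395 = -42111 cm⁻¹.
Pairing penalty: 3 pairs vs 2 in the high-spin reference → 1 extra × P = 20070 cm⁻¹.
Combining: -42111 + 20070 = -22041 cm⁻¹.

-22041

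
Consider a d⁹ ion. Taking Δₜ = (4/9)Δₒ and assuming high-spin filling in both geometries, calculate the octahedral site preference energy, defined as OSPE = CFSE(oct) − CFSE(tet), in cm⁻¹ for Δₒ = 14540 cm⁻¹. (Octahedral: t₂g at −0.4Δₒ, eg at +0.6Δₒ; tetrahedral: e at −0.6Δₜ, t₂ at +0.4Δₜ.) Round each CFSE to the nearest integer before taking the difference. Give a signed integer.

-6139

Octahedral (high-spin): t₂g⁶ eg³, CFSE = 6(−0.4) + 3(+0.6) = -0.6Δₒ = -0.6 × 14540 = -8724 cm⁻¹.
Tetrahedral: e⁴ t₂⁵, CFSE = 4(−0.6) + 5(+0.4) = -0.4Δₜ = -0.4 × (4/9) × 14540 = -2585 cm⁻¹.
OSPE = CFSE(oct) − CFSE(tet) = -8724 − (-2585) = -6139 cm⁻¹.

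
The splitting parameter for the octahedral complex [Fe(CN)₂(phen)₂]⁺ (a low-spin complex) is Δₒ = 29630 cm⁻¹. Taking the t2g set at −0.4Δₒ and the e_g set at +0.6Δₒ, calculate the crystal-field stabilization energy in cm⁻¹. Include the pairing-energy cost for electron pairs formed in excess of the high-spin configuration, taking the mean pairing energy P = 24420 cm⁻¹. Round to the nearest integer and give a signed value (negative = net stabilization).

Ligand charges: 2×(-1) from CN⁻ and 2×(+0) from phen sum to -2; with overall charge +1, Fe is +3.
Group 8 minus oxidation state +3 gives a d⁵ configuration for Fe³⁺.
The d⁵ electrons fill as t2g^5 e_g^0.
Orbital CFSE = 5(-0.4) + 0(0.6) = -2.0Δₒ = -2.0 × 29630 = -59260 cm⁻¹.
Pairing penalty: 2 pairs vs 0 in the high-spin reference → 2 extra × P = 48840 cm⁻¹.
Overall CFSE = -59260 + 48840 = -10420 cm⁻¹.

-10420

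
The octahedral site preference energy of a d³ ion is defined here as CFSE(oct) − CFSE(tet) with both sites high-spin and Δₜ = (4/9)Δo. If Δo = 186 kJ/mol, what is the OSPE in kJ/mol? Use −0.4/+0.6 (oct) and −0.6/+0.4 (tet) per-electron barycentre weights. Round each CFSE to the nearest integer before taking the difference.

-157

Octahedral (high-spin): t2g^3 e_g^0, CFSE = 3(−0.4) + 0(+0.6) = -1.2Δo = -1.2 × 186 = -223 kJ/mol.
Tetrahedral: e^2 t2^1, CFSE = 2(−0.6) + 1(+0.4) = -0.8Δₜ = -0.8 × (4/9) × 186 = -66 kJ/mol.
OSPE = CFSE(oct) − CFSE(tet) = -223 − (-66) = -157 kJ/mol.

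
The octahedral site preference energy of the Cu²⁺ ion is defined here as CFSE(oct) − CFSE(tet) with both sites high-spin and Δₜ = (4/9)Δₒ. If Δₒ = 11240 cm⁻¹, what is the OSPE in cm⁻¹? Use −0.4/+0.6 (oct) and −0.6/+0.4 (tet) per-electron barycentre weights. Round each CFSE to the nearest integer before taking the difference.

Cu²⁺: group 11, so d-count = 11 − 2 = 9.
Octahedral high-spin t₂g⁶ eg³: CFSE = -0.6 × 11240 = -6744 cm⁻¹.
Tetrahedral e⁴ t₂⁵ gives -0.4Δₜ = -0.4 × (4/9) × 11240 = -1998 cm⁻¹.
OSPE = -6744 − (-1998) = -4746 cm⁻¹.

-4746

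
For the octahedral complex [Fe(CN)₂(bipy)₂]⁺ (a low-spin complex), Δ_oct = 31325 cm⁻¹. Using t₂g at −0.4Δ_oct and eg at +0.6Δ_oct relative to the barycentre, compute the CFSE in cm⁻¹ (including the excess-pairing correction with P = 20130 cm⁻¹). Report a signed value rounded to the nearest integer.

Ligand charges: 2×(-1) from CN⁻ and 2×(+0) from bipy sum to -2; with overall charge +1, Fe is +3.
Fe is in group 8, so Fe³⁺ is d⁵ (8 − 3 = 5).
Electron filling gives t₂g⁵ eg⁰.
Orbital CFSE = 5(-0.4) + 0(0.6) = -2.0Δ_oct = -2.0 × 31325 = -62650 cm⁻¹.
Relative to high-spin t₂g³ eg² (0 paired), the low-spin configuration has 2 additional pairs, contributing +2 × 20130 = +40260 cm⁻¹.
Net CFSE = -62650 + 40260 = -22390 cm⁻¹.

-22390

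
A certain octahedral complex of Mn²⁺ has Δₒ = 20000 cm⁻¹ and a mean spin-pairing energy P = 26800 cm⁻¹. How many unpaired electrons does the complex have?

5

Mn sits in group 7; removing 2 electrons leaves Mn²⁺ with 7 − 2 = 5 d electrons.
Since Δₒ = 20000 cm⁻¹ < P = 26800 cm⁻¹, the complex adopts the high-spin configuration.
Configuration: t₂g³ eg².
Unpaired electrons: 5.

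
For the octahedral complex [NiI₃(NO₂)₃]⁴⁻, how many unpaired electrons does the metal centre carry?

Ligand charges: 3×(-1) from I⁻ and 3×(-1) from NO₂⁻ sum to -6; with overall charge -4, Ni is +2.
Ni²⁺: group 10, so d-count = 10 − 2 = 8.
Configuration: t₂g⁶ eg², giving 2 unpaired electrons.

2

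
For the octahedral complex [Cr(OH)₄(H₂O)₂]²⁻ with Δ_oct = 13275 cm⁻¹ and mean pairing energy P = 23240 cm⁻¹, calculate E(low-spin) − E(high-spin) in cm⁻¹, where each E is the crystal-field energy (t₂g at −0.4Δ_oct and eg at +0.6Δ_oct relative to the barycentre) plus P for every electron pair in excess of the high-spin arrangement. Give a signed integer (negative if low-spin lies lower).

9965

Ligand charges: 4×(-1) from OH⁻ and 2×(+0) from H₂O sum to -4; with overall charge -2, Cr is +2.
Group 6 minus oxidation state +2 gives a d⁴ configuration for Cr²⁺.
In the high-spin limit (t₂g³ eg¹) the orbital term is -0.6Δ_oct = -7965 cm⁻¹, with no excess pairing.
Low-spin: t₂g⁴ eg⁰, orbital CFSE = -1.6Δ_oct = -21240 cm⁻¹; plus 1 excess pair × P = +23240 cm⁻¹; total 2000 cm⁻¹.
The difference is 2000 − (-7965) = 9965 cm⁻¹, so high-spin lies lower.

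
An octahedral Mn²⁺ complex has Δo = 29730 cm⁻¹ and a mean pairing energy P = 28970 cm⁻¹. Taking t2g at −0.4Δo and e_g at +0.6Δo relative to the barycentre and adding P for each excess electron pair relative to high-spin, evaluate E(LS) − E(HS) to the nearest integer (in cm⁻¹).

-1520

Mn is in group 7, so Mn²⁺ is d⁵ (7 − 2 = 5).
High-spin d⁵ fills as t2g^3 e_g^2 with CFSE 3(−0.4) + 2(+0.6) = 0.0Δo = 0 cm⁻¹.
For low-spin the configuration is t2g^5 e_g^0: orbital energy -2.0 × 29730 = -59460 cm⁻¹, and 2 additional pairs relative to high-spin add 57940 cm⁻¹, giving -1520 cm⁻¹.
E(LS) − E(HS) = -1520 − (0) = -1520 cm⁻¹.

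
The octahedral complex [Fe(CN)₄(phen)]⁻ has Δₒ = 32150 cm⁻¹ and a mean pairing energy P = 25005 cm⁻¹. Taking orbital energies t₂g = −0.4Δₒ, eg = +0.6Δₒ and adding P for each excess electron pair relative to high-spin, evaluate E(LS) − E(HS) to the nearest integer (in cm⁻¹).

-14290

Ligand charges: 4×(-1) from CN⁻ and 1×(+0) from phen sum to -4; with overall charge -1, Fe is +3.
Fe sits in group 8; removing 3 electrons leaves Fe³⁺ with 8 − 3 = 5 d electrons.
High-spin: t₂g³ eg², CFSE = 0.0Δₒ = 0 cm⁻¹.
Low-spin t₂g⁵ eg⁰ gives -2.0Δₒ = -64300 cm⁻¹, but forming 2 extra pairs costs 2P = 50010 cm⁻¹, so E(LS) = -64300 + 50010 = -14290 cm⁻¹.
The difference is -14290 − (0) = -14290 cm⁻¹, so low-spin lies lower.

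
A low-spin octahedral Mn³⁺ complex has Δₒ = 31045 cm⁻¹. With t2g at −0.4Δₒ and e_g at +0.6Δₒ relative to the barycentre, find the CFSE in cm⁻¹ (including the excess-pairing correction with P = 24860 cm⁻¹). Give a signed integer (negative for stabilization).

-24812

Group 7 minus oxidation state +3 gives a d⁴ configuration for Mn³⁺.
Electron filling gives t2g^4 e_g^0.
Orbital CFSE = 4(-0.4) + 0(0.6) = -1.6Δₒ = -1.6 × 31045 = -49672 cm⁻¹.
Pairing penalty: 1 pair vs 0 in the high-spin reference → 1 extra × P = 24860 cm⁻¹.
Net CFSE = -49672 + 24860 = -24812 cm⁻¹.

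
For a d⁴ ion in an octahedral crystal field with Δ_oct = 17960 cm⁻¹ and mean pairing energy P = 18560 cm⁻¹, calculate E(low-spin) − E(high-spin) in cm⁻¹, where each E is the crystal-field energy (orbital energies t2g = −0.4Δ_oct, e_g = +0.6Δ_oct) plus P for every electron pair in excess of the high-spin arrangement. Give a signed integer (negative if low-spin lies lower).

600

In the high-spin limit (t2g^3 e_g^1) the orbital term is -0.6Δ_oct = -10776 cm⁻¹, with no excess pairing.
Low-spin: t2g^4 e_g^0, orbital CFSE = -1.6Δ_oct = -28736 cm⁻¹; plus 1 excess pair × P = +18560 cm⁻¹; total -10176 cm⁻¹.
Thus E(LS) − E(HS) = 600 cm⁻¹.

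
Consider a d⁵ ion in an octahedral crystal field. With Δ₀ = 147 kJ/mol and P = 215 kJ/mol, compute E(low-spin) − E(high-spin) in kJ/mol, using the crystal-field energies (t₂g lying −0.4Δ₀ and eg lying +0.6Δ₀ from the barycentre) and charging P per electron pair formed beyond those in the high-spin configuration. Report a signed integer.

136

High-spin: t₂g³ eg², CFSE = 0.0Δ₀ = 0 kJ/mol.
Low-spin: t₂g⁵ eg⁰, orbital CFSE = -2.0Δ₀ = -294 kJ/mol; plus 2 excess pairs × P = +430 kJ/mol; total 136 kJ/mol.
The difference is 136 − (0) = 136 kJ/mol, so high-spin lies lower.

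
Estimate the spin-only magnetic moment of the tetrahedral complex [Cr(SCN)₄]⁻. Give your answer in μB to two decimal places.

Each SCN⁻ contributes -1; 4 × (-1) = -4. With overall charge -1, Cr is in the +3 oxidation state.
Cr sits in group 6; removing 3 electrons leaves Cr³⁺ with 6 − 3 = 3 d electrons.
Tetrahedral fields are weak (Δₜ ≈ 4/9 Δₒ), so electrons fill high-spin.
Configuration: e^2 t2^1 → 3 unpaired electrons.
μ(spin-only) = √[3(3+2)] = √15 ≈ 3.87 μB.

3.87 μB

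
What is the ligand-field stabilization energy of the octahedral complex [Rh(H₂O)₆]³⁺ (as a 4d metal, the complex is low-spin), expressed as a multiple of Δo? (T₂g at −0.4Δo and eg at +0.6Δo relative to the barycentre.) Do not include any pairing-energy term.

H₂O is neutral, so the +3 overall charge sits on Rh: oxidation state +3.
Rh is in group 9, so Rh³⁺ is d⁶ (9 − 3 = 6).
Configuration: t₂g⁶ eg⁰.
CFSE = 6(-0.4Δo) + 0(0.6Δo) = -2.4Δo + 0.0Δo = -2.4Δo.

-2.4 Δo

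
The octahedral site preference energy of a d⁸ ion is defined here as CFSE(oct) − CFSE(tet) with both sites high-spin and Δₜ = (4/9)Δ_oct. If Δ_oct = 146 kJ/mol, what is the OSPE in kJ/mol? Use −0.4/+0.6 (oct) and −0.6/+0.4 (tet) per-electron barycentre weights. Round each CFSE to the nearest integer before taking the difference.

Octahedral high-spin t₂g⁶ eg²: CFSE = -1.2 × 146 = -175 kJ/mol.
In a tetrahedral site the filling is e⁴ t₂⁴: CFSE(tet) = -0.8Δₜ = -0.8 × (4/9)(146) = -52 kJ/mol.
Subtracting, OSPE = -175 − (-52) = -123 kJ/mol.

-123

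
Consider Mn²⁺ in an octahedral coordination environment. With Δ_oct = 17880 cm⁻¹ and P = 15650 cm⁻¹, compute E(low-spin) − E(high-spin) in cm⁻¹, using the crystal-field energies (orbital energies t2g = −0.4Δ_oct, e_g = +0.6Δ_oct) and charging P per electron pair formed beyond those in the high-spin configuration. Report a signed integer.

-4460

Mn²⁺: group 7, so d-count = 7 − 2 = 5.
High-spin d⁵ fills as t2g^3 e_g^2 with CFSE 3(−0.4) + 2(+0.6) = 0.0Δ_oct = 0 cm⁻¹.
For low-spin the configuration is t2g^5 e_g^0: orbital energy -2.0 × 17880 = -35760 cm⁻¹, and 2 additional pairs relative to high-spin add 31300 cm⁻¹, giving -4460 cm⁻¹.
The difference is -4460 − (0) = -4460 cm⁻¹, so low-spin lies lower.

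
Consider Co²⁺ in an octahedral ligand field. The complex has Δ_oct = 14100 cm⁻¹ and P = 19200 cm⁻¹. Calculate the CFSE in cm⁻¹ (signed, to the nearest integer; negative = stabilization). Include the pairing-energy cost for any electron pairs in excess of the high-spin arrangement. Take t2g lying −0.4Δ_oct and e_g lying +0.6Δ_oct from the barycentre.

-11280

Co²⁺: group 9, so d-count = 9 − 2 = 7.
Since Δ_oct = 14100 cm⁻¹ < P = 19200 cm⁻¹, the complex adopts the high-spin configuration.
Configuration: t2g^5 e_g^2.
Orbital CFSE = -0.8Δ_oct = -0.8 × 14100 = -11280 cm⁻¹.
High-spin has no excess pairs, so no pairing correction applies.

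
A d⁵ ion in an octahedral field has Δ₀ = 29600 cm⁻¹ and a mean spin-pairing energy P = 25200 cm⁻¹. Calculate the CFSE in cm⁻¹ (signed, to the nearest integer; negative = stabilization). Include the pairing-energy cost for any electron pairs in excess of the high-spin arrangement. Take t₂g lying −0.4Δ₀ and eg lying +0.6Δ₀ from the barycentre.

-8800

Here Δ₀ > P (29600 > 25200), so the low-spin state is favoured.
Filling d⁵ accordingly: t₂g⁵ eg⁰.
Orbital CFSE = -2.0Δ₀ = -2.0 × 29600 = -59200 cm⁻¹.
Excess pairs vs high-spin: 2 − 0 = 2; pairing cost = +50400 cm⁻¹.
Net CFSE = -59200 + 50400 = -8800 cm⁻¹.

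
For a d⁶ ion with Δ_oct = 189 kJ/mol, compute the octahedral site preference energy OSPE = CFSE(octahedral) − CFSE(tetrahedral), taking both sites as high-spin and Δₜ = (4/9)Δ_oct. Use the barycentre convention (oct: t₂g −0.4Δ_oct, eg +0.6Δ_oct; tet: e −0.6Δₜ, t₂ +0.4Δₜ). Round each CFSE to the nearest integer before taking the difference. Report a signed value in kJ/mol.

-26

In an octahedral site d⁶ (HS) is t₂g⁴ eg², giving CFSE(oct) = -0.4Δ_oct = -76 kJ/mol.
Tetrahedral: e³ t₂³, CFSE = 3(−0.6) + 3(+0.4) = -0.6Δₜ = -0.6 × (4/9) × 189 = -50 kJ/mol.
OSPE = CFSE(oct) − CFSE(tet) = -76 − (-50) = -26 kJ/mol.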